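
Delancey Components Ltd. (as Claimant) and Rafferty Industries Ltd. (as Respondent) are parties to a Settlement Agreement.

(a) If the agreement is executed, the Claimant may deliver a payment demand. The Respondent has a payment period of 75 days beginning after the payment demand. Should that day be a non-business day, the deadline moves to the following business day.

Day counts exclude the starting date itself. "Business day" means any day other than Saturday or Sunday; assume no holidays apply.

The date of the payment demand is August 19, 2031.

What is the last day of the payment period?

Adding 75 calendar days to August 19, 2031 gives November 2, 2031, which is the last day of the payment period. That falls on a Sunday, so it rolls to the next business day, Monday, November 3, 2031.

November 3, 2031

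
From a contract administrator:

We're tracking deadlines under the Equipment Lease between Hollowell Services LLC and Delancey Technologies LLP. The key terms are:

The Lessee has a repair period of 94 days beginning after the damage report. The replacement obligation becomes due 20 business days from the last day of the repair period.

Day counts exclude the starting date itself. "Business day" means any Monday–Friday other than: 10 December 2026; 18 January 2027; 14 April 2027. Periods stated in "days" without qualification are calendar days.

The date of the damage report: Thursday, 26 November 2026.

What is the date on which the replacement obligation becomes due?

The last day of the repair period: 94 calendar days after 26 November 2026 is 28 February 2027.
The date on which the replacement obligation becomes due: 20 business days after Sunday, 28 February 2027, skipping weekends — Mar 1, Mar 2, Mar 3, Mar 4, …, Mar 24, Mar 25, Mar 26 — lands on Friday, 26 March 2027.

26 March 2027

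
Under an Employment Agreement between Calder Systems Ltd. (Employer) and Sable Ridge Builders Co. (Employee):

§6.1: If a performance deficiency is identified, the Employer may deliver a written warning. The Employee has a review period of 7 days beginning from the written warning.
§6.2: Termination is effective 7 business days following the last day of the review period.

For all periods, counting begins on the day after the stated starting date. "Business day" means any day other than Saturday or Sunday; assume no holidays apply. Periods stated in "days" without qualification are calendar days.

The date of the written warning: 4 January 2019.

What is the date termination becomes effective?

The last day of the review period: 7 calendar days after 4 January 2019 is 11 January 2019.
The date termination becomes effective: counting 7 business days from Friday, 11 January 2019 (Jan 14, Jan 15, Jan 16, Jan 17, Jan 18, Jan 21, Jan 22, skipping weekends) reaches Tuesday, 22 January 2019.

22 January 2019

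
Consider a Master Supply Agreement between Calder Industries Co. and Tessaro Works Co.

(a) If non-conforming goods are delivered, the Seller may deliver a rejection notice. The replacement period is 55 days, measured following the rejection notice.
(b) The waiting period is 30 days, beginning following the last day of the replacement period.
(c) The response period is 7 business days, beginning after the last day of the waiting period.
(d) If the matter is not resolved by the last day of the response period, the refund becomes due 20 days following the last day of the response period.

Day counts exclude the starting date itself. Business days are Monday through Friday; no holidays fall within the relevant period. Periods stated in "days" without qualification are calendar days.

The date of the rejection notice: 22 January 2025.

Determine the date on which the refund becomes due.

The last day of the replacement period: 55 calendar days after 22 January 2025 is 18 March 2025.
The last day of the waiting period: 18 March 2025 + 30 days = 17 April 2025.
From Thursday, 17 April 2025, 7 business days (Apr 18, Apr 21, Apr 22, Apr 23, Apr 24, Apr 25, Apr 28, skipping weekends) brings us to Monday, 28 April 2025, which is the last day of the response period.
The date on which the refund becomes due: 20 calendar days after 28 April 2025 is 18 May 2025.

18 May 2025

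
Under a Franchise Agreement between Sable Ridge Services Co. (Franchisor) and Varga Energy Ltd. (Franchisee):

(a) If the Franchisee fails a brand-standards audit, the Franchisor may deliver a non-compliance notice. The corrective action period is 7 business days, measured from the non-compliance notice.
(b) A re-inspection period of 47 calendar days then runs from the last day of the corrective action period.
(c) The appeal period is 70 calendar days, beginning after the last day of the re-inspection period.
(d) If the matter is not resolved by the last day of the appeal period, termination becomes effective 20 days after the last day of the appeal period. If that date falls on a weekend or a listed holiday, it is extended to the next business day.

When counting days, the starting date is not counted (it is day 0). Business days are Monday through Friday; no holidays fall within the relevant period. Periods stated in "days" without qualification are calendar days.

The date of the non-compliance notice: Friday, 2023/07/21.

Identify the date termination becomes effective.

2023/12/18

The last day of the corrective action period: 7 business days after Friday, 2023/07/21, skipping weekends — Jul 24, Jul 25, Jul 26, Jul 27, Jul 28, Jul 31, Aug 1 — lands on Tuesday, 2023/08/01.
Adding 47 calendar days to 2023/08/01 gives 2023/09/17, which is the last day of the re-inspection period.
Adding 70 calendar days to 2023/09/17 gives 2023/11/26, which is the last day of the appeal period.
Adding 20 calendar days to 2023/11/26 gives 2023/12/16, which is the date termination becomes effective. That falls on a Saturday, so it rolls to the next business day, Monday, 2023/12/18.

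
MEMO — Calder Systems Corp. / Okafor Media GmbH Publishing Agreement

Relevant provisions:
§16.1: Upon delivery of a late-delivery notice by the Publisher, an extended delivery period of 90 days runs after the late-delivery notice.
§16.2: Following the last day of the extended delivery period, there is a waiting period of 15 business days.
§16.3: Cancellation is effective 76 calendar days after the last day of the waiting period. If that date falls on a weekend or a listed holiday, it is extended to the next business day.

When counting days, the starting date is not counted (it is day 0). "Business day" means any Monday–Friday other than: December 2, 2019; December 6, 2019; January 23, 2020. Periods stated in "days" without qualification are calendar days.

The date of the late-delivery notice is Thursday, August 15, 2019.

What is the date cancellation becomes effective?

The last day of the extended delivery period: August 15, 2019 + 90 days = November 13, 2019.
From Wednesday, November 13, 2019, 15 business days (Nov 14, Nov 15, Nov 18, Nov 19, …, Dec 3, Dec 4, Dec 5, skipping weekends and the listed holiday on Dec 2) brings us to Thursday, December 5, 2019, which is the last day of the waiting period.
Adding 76 calendar days to December 5, 2019 gives February 19, 2020, which is the date cancellation becomes effective. February 19, 2020 is a Wednesday and is not a listed holiday, so no roll-forward applies.

February 19, 2020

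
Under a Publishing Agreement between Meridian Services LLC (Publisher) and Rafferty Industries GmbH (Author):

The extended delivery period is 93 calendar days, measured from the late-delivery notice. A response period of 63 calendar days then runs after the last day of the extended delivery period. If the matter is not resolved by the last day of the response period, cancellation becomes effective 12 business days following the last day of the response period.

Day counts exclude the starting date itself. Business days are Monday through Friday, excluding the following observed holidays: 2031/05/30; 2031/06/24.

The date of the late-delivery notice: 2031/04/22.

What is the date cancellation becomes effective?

2031/10/13

Adding 93 calendar days to 2031/04/22 gives 2031/07/24, which is the last day of the extended delivery period.
The last day of the response period: 2031/07/24 + 63 days = 2031/09/25.
The date cancellation becomes effective: counting 12 business days from Thursday, 2031/09/25 (Sep 26, Sep 29, Sep 30, Oct 1, …, Oct 9, Oct 10, Oct 13, skipping weekends) reaches Monday, 2031/10/13.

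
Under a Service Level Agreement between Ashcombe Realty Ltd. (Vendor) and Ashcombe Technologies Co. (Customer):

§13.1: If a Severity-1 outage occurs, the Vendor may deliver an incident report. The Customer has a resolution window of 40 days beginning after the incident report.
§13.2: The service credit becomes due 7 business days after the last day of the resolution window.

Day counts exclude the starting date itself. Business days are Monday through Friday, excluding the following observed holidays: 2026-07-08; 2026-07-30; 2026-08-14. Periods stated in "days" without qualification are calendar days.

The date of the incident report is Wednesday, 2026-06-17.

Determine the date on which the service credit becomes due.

The last day of the resolution window: 2026-06-17 + 40 days = 2026-07-27.
From Monday, 2026-07-27, 7 business days (Jul 28, Jul 29, Jul 31, Aug 3, Aug 4, Aug 5, Aug 6, skipping weekends and the listed holiday on Jul 30) brings us to Thursday, 2026-08-06, which is the date on which the service credit becomes due.

2026-08-06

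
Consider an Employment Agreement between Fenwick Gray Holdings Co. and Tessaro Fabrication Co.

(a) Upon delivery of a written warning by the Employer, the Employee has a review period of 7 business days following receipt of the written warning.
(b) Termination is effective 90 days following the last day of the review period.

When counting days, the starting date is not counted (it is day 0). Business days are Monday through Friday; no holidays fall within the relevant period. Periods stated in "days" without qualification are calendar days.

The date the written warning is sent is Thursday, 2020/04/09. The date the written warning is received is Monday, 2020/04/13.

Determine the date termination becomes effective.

2020/07/21

From Monday, 2020/04/13, 7 business days (Apr 14, Apr 15, Apr 16, Apr 17, Apr 20, Apr 21, Apr 22, skipping weekends) brings us to Wednesday, 2020/04/22, which is the last day of the review period.
Adding 90 calendar days to 2020/04/22 gives 2020/07/21, which is the date termination becomes effective.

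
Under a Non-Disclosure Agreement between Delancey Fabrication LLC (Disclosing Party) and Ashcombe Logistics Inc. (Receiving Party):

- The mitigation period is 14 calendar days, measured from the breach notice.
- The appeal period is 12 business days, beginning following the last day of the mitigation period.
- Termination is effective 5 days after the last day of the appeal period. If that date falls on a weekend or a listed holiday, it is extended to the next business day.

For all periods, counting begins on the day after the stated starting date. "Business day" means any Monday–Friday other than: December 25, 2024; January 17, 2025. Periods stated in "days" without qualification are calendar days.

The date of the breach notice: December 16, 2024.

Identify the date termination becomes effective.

Adding 14 calendar days to December 16, 2024 gives December 30, 2024, which is the last day of the mitigation period.
The last day of the appeal period: counting 12 business days from Monday, December 30, 2024 (Dec 31, Jan 1, Jan 2, Jan 3, …, Jan 13, Jan 14, Jan 15, skipping weekends) reaches Wednesday, January 15, 2025.
The date termination becomes effective: 5 calendar days after January 15, 2025 is January 20, 2025. January 20, 2025 is a Monday and is not a listed holiday, so no roll-forward applies.

January 20, 2025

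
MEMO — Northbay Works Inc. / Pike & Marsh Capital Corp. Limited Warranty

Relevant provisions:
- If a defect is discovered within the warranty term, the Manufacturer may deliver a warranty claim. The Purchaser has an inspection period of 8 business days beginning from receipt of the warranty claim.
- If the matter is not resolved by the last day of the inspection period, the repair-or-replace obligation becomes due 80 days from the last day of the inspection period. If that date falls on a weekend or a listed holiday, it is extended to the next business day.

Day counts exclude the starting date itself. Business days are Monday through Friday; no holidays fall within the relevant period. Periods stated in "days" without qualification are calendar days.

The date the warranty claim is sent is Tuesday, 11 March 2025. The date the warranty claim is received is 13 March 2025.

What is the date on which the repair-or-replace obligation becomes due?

The last day of the inspection period: counting 8 business days from Thursday, 13 March 2025 (Mar 14, Mar 17, Mar 18, Mar 19, Mar 20, Mar 21, Mar 24, Mar 25, skipping weekends) reaches Tuesday, 25 March 2025.
The date on which the repair-or-replace obligation becomes due: 80 calendar days after 25 March 2025 is 13 June 2025. 13 June 2025 is a Friday, so no roll-forward applies.

13 June 2025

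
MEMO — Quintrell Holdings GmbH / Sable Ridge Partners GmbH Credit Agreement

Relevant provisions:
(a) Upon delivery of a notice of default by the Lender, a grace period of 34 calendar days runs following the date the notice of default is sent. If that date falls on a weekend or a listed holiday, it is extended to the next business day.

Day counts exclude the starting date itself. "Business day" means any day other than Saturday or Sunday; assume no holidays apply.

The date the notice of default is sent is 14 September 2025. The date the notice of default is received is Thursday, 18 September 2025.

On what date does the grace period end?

20 October 2025

The last day of the grace period: 34 calendar days after 14 September 2025 is 18 October 2025. That falls on a Saturday, so it rolls to the next business day, Monday, 20 October 2025.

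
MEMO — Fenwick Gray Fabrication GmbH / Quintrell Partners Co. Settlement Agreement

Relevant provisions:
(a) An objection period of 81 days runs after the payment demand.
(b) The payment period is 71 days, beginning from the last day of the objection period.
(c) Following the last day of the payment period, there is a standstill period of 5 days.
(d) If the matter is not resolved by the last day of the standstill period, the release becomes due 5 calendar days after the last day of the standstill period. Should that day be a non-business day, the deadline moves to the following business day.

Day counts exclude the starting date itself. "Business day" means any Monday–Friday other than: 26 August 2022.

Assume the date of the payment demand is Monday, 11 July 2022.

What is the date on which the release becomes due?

20 December 2022

The last day of the objection period: 11 July 2022 + 81 days = 30 September 2022.
The last day of the payment period: 30 September 2022 + 71 days = 10 December 2022.
Adding 5 calendar days to 10 December 2022 gives 15 December 2022, which is the last day of the standstill period.
Adding 5 calendar days to 15 December 2022 gives 20 December 2022, which is the date on which the release becomes due. 20 December 2022 is a Tuesday and is not a listed holiday, so no roll-forward applies.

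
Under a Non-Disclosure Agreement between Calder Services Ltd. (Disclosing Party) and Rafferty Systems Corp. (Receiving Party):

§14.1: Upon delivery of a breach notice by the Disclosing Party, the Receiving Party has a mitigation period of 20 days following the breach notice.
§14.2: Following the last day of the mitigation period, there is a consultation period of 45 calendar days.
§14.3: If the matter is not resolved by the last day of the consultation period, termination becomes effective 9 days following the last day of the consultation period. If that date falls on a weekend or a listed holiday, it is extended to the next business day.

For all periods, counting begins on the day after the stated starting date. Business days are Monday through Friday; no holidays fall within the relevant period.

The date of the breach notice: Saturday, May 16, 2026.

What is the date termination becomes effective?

July 29, 2026

Adding 20 calendar days to May 16, 2026 gives June 5, 2026, which is the last day of the mitigation period.
The last day of the consultation period: June 5, 2026 + 45 days = July 20, 2026.
The date termination becomes effective: July 20, 2026 + 9 days = July 29, 2026. July 29, 2026 is a Wednesday, so no roll-forward applies.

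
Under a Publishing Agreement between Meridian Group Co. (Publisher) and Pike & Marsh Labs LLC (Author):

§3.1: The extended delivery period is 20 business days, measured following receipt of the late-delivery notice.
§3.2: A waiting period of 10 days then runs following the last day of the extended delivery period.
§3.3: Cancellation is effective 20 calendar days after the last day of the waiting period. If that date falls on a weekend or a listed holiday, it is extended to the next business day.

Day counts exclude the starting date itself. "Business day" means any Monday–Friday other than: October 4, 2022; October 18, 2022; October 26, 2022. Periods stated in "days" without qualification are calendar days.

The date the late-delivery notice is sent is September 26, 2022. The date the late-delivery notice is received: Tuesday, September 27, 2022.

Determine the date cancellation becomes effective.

The last day of the extended delivery period: 20 business days after Tuesday, September 27, 2022, skipping weekends and the listed holidays on Oct 4, Oct 18, Oct 26 — Sep 28, Sep 29, Sep 30, Oct 3, …, Oct 25, Oct 27, Oct 28 — lands on Friday, October 28, 2022.
Adding 10 calendar days to October 28, 2022 gives November 7, 2022, which is the last day of the waiting period.
Adding 20 calendar days to November 7, 2022 gives November 27, 2022, which is the date cancellation becomes effective. That falls on a Sunday, so it rolls to the next business day, Monday, November 28, 2022.

November 28, 2022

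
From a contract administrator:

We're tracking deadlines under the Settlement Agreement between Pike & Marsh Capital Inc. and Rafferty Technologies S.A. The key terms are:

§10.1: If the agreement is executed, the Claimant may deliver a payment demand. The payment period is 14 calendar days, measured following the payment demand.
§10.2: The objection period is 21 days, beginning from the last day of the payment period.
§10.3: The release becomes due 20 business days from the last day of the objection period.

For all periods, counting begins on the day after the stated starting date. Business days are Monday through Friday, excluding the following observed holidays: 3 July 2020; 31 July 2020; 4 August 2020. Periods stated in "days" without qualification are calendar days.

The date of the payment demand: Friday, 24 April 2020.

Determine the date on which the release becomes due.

The last day of the payment period: 24 April 2020 + 14 days = 8 May 2020.
The last day of the objection period: 21 calendar days after 8 May 2020 is 29 May 2020.
From Friday, 29 May 2020, 20 business days (Jun 1, Jun 2, Jun 3, Jun 4, …, Jun 24, Jun 25, Jun 26, skipping weekends) brings us to Friday, 26 June 2020, which is the date on which the release becomes due.

26 June 2020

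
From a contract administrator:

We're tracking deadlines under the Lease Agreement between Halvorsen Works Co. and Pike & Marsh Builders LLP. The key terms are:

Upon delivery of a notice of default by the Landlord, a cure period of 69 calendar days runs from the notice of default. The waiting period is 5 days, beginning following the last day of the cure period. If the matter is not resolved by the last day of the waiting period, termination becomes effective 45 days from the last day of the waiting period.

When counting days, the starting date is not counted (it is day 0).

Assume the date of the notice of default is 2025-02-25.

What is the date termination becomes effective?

2025-06-24

The last day of the cure period: 2025-02-25 + 69 days = 2025-05-05.
The last day of the waiting period: 2025-05-05 + 5 days = 2025-05-10.
The date termination becomes effective: 2025-05-10 + 45 days = 2025-06-24.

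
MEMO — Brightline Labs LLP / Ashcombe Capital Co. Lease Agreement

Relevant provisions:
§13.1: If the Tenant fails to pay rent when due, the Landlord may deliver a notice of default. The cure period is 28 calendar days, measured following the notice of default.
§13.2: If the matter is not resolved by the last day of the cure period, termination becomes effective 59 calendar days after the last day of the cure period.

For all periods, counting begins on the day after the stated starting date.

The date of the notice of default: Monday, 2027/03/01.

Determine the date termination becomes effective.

2027/05/27

Adding 28 calendar days to 2027/03/01 gives 2027/03/29, which is the last day of the cure period.
The date termination becomes effective: 59 calendar days after 2027/03/29 is 2027/05/27.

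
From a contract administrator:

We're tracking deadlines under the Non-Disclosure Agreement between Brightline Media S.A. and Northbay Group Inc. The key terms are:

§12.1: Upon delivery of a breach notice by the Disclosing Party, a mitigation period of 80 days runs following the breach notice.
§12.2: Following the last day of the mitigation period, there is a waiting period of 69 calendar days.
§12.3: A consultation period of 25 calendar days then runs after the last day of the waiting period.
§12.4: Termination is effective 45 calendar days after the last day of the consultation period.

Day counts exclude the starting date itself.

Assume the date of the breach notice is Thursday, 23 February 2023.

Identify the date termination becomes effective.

30 September 2023

The last day of the mitigation period: 23 February 2023 + 80 days = 14 May 2023.
The last day of the waiting period: 14 May 2023 + 69 days = 22 July 2023.
The last day of the consultation period: 25 calendar days after 22 July 2023 is 16 August 2023.
The date termination becomes effective: 45 calendar days after 16 August 2023 is 30 September 2023.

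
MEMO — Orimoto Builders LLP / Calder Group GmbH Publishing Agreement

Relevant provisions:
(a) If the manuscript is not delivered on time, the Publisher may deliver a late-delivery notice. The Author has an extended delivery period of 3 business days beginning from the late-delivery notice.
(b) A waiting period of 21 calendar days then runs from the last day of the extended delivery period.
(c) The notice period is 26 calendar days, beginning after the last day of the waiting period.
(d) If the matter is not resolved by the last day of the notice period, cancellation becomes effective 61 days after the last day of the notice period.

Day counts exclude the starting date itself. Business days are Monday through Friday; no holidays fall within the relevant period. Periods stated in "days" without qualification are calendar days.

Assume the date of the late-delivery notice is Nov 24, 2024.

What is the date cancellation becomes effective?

From Sunday, Nov 24, 2024, 3 business days (Nov 25, Nov 26, Nov 27, skipping weekends) brings us to Wednesday, Nov 27, 2024, which is the last day of the extended delivery period.
The last day of the waiting period: 21 calendar days after Nov 27, 2024 is Dec 18, 2024.
The last day of the notice period: Dec 18, 2024 + 26 days = Jan 13, 2025.
The date cancellation becomes effective: Jan 13, 2025 + 61 days = Mar 15, 2025.

Mar 15, 2025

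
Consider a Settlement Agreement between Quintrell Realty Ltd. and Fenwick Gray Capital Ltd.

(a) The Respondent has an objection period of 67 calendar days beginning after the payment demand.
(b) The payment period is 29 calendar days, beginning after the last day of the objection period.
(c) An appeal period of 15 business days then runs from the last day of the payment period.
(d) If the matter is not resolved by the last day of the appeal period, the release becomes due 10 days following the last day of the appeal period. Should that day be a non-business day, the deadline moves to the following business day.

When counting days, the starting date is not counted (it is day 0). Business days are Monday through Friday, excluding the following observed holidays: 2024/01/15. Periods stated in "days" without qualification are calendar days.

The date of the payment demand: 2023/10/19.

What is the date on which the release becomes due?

2024/02/23

The last day of the objection period: 2023/10/19 + 67 days = 2023/12/25.
The last day of the payment period: 2023/12/25 + 29 days = 2024/01/23.
From Tuesday, 2024/01/23, 15 business days (Jan 24, Jan 25, Jan 26, Jan 29, …, Feb 9, Feb 12, Feb 13, skipping weekends) brings us to Tuesday, 2024/02/13, which is the last day of the appeal period.
Adding 10 calendar days to 2024/02/13 gives 2024/02/23, which is the date on which the release becomes due. 2024/02/23 is a Friday and is not a listed holiday, so no roll-forward applies.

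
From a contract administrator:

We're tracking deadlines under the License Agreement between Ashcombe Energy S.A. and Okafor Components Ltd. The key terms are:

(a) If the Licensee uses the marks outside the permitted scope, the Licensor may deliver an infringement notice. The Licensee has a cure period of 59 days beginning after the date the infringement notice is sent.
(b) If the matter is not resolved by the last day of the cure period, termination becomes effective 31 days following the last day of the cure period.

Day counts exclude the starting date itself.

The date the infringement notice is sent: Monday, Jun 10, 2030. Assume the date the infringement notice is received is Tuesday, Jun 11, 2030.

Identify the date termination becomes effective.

Sep 8, 2030

The last day of the cure period: Jun 10, 2030 + 59 days = Aug 8, 2030.
Adding 31 calendar days to Aug 8, 2030 gives Sep 8, 2030, which is the date termination becomes effective.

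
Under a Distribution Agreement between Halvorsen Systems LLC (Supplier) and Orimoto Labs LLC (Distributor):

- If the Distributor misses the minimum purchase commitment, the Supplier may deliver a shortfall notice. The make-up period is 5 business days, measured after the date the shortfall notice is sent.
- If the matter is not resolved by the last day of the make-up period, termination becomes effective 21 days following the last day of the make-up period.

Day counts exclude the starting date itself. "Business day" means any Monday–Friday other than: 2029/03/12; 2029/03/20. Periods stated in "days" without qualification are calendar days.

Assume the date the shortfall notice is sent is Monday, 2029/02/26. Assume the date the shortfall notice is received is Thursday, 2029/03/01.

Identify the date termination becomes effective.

2029/03/26

The last day of the make-up period: counting 5 business days from Monday, 2029/02/26 (Feb 27, Feb 28, Mar 1, Mar 2, Mar 5, skipping weekends) reaches Monday, 2029/03/05.
The date termination becomes effective: 2029/03/05 + 21 days = 2029/03/26.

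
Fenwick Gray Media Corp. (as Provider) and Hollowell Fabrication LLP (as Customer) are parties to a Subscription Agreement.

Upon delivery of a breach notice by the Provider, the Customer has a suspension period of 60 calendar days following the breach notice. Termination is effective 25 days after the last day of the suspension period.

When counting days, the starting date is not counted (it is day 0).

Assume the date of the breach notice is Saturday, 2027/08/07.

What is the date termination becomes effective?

Adding 60 calendar days to 2027/08/07 gives 2027/10/06, which is the last day of the suspension period.
The date termination becomes effective: 2027/10/06 + 25 days = 2027/10/31.

2027/10/31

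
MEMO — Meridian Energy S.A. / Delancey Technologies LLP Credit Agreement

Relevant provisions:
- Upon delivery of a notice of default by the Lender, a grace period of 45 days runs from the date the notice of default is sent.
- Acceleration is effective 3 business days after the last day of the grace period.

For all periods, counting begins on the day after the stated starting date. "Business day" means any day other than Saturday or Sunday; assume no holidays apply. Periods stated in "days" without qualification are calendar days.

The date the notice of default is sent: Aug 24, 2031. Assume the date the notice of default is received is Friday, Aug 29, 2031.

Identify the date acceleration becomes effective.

The last day of the grace period: Aug 24, 2031 + 45 days = Oct 8, 2031.
From Wednesday, Oct 8, 2031, 3 business days (Oct 9, Oct 10, Oct 13, skipping weekends) brings us to Monday, Oct 13, 2031, which is the date acceleration becomes effective.

Oct 13, 2031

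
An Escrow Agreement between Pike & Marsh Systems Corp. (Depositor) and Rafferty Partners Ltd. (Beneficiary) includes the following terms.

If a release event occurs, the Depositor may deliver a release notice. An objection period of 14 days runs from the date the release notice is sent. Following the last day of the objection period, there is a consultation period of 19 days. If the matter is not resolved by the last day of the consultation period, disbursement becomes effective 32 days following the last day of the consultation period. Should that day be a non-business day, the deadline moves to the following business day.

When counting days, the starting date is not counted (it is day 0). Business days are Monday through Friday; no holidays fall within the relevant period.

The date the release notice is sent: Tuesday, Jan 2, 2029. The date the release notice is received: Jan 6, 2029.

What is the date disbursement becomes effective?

Mar 8, 2029

The last day of the objection period: 14 calendar days after Jan 2, 2029 is Jan 16, 2029.
Adding 19 calendar days to Jan 16, 2029 gives Feb 4, 2029, which is the last day of the consultation period.
The date disbursement becomes effective: Feb 4, 2029 + 32 days = Mar 8, 2029. Mar 8, 2029 is a Thursday, so no roll-forward applies.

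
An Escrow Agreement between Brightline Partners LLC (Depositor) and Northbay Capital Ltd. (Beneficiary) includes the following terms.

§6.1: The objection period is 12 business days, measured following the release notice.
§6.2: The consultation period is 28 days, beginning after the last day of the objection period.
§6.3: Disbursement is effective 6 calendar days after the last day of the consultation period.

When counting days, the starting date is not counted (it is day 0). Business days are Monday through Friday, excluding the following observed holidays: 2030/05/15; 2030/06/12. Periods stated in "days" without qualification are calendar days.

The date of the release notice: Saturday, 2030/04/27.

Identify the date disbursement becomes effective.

From Saturday, 2030/04/27, 12 business days (Apr 29, Apr 30, May 1, May 2, …, May 10, May 13, May 14, skipping weekends) brings us to Tuesday, 2030/05/14, which is the last day of the objection period.
The last day of the consultation period: 2030/05/14 + 28 days = 2030/06/11.
The date disbursement becomes effective: 6 calendar days after 2030/06/11 is 2030/06/17.

2030/06/17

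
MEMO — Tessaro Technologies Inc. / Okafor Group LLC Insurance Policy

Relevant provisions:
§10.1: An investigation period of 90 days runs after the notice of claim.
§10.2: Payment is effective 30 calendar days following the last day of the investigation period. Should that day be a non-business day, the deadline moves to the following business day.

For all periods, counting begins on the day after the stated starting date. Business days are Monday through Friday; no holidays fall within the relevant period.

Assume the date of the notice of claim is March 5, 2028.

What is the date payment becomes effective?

The last day of the investigation period: March 5, 2028 + 90 days = June 3, 2028.
The date payment becomes effective: 30 calendar days after June 3, 2028 is July 3, 2028. July 3, 2028 is a Monday, so no roll-forward applies.

July 3, 2028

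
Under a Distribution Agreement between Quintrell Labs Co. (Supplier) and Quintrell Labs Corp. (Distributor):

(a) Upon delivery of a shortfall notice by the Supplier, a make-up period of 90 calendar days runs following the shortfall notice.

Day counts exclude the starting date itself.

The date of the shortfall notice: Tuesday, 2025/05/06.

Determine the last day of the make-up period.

2025/08/04

The last day of the make-up period: 90 calendar days after 2025/05/06 is 2025/08/04.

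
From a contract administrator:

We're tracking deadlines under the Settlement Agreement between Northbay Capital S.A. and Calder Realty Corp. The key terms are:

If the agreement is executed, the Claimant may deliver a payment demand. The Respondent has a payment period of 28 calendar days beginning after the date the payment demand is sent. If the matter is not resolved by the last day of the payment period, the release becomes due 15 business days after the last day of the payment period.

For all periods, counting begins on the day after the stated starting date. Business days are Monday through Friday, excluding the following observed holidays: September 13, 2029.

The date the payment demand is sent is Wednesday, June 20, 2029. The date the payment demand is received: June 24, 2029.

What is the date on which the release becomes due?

August 8, 2029

The last day of the payment period: 28 calendar days after June 20, 2029 is July 18, 2029.
The date on which the release becomes due: counting 15 business days from Wednesday, July 18, 2029 (Jul 19, Jul 20, Jul 23, Jul 24, …, Aug 6, Aug 7, Aug 8, skipping weekends) reaches Wednesday, August 8, 2029.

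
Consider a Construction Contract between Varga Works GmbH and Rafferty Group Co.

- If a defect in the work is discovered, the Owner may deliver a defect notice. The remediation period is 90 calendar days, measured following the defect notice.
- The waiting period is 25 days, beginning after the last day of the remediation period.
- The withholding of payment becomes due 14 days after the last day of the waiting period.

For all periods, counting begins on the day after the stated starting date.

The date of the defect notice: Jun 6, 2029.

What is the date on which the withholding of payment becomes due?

Oct 13, 2029

Adding 90 calendar days to Jun 6, 2029 gives Sep 4, 2029, which is the last day of the remediation period.
The last day of the waiting period: Sep 4, 2029 + 25 days = Sep 29, 2029.
The date on which the withholding of payment becomes due: Sep 29, 2029 + 14 days = Oct 13, 2029.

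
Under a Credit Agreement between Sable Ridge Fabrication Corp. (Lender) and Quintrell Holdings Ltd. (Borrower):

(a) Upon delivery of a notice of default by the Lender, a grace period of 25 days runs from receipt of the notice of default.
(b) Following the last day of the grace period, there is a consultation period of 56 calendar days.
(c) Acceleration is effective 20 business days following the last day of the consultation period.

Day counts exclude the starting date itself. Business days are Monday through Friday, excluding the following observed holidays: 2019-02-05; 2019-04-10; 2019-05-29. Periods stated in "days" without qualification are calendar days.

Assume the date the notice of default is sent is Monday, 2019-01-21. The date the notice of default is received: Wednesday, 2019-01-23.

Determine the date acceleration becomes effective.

The last day of the grace period: 25 calendar days after 2019-01-23 is 2019-02-17.
Adding 56 calendar days to 2019-02-17 gives 2019-04-14, which is the last day of the consultation period.
The date acceleration becomes effective: counting 20 business days from Sunday, 2019-04-14 (Apr 15, Apr 16, Apr 17, Apr 18, …, May 8, May 9, May 10, skipping weekends) reaches Friday, 2019-05-10.

2019-05-10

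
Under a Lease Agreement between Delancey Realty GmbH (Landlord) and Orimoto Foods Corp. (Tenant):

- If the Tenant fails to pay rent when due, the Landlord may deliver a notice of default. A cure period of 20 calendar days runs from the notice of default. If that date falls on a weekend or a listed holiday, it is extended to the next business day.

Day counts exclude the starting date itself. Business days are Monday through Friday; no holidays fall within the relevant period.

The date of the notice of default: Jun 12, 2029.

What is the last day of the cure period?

Adding 20 calendar days to Jun 12, 2029 gives Jul 2, 2029, which is the last day of the cure period. Jul 2, 2029 is a Monday, so no roll-forward applies.

Jul 2, 2029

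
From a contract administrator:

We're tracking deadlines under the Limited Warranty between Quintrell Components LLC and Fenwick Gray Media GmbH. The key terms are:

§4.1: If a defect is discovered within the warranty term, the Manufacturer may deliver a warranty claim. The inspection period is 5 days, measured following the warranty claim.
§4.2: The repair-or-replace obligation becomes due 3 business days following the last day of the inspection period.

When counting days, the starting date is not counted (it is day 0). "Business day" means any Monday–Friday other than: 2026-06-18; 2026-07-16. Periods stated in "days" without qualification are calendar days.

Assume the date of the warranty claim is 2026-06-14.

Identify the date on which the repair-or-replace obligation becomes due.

2026-06-24

The last day of the inspection period: 2026-06-14 + 5 days = 2026-06-19.
The date on which the repair-or-replace obligation becomes due: counting 3 business days from Friday, 2026-06-19 (Jun 22, Jun 23, Jun 24, skipping weekends) reaches Wednesday, 2026-06-24.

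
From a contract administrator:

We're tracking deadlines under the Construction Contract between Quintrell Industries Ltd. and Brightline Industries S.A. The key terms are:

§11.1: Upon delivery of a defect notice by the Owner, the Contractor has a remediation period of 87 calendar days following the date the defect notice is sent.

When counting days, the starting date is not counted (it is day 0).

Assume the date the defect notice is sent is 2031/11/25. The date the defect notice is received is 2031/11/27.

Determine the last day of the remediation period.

2032/02/20

The last day of the remediation period: 2031/11/25 + 87 days = 2032/02/20.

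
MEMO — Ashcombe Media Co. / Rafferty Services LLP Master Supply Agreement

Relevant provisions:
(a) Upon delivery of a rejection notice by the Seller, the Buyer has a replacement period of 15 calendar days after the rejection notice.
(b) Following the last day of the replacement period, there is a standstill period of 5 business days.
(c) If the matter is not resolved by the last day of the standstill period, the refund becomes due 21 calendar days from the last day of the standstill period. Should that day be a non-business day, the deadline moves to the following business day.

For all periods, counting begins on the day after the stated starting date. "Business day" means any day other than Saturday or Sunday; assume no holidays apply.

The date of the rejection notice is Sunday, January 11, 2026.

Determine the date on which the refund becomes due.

Adding 15 calendar days to January 11, 2026 gives January 26, 2026, which is the last day of the replacement period.
The last day of the standstill period: counting 5 business days from Monday, January 26, 2026 (Jan 27, Jan 28, Jan 29, Jan 30, Feb 2, skipping weekends) reaches Monday, February 2, 2026.
The date on which the refund becomes due: February 2, 2026 + 21 days = February 23, 2026. February 23, 2026 is a Monday, so no roll-forward applies.

February 23, 2026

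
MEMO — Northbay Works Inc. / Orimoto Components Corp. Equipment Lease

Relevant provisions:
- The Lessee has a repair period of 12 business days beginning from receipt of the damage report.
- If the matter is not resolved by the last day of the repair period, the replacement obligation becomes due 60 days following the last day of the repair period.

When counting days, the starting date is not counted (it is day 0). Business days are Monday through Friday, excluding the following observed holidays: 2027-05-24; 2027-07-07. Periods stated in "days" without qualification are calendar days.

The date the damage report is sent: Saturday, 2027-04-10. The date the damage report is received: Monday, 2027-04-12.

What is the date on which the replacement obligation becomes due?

2027-06-27

From Monday, 2027-04-12, 12 business days (Apr 13, Apr 14, Apr 15, Apr 16, …, Apr 26, Apr 27, Apr 28, skipping weekends) brings us to Wednesday, 2027-04-28, which is the last day of the repair period.
The date on which the replacement obligation becomes due: 60 calendar days after 2027-04-28 is 2027-06-27.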